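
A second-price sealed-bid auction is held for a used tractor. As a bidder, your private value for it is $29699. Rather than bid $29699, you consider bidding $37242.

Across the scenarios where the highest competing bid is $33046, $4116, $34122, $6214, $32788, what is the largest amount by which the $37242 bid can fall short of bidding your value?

$33046: truthful gives $0, deviation gives −$3347 → loss $3347.
$4116: same outcome either way → loss $0.
$34122: truthful gives $0, deviation gives −$4423 → loss $4423.
$6214: same outcome either way → loss $0.
$32788: truthful gives $0, deviation gives −$3089 → loss $3089.
Maximum loss: $4423.

$4423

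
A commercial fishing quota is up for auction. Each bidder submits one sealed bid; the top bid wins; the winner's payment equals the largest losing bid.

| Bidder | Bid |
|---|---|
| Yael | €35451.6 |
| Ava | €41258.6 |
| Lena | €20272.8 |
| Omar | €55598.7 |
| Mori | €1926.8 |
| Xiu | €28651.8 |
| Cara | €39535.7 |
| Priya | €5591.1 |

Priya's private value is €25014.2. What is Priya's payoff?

€0

Highest bid: Omar at €55598.7, so Omar wins.
Second-highest bid: Ava at €41258.6 — that is the price the winner pays.
Priya did not win, so Priya pays nothing and receives nothing: payoff €0.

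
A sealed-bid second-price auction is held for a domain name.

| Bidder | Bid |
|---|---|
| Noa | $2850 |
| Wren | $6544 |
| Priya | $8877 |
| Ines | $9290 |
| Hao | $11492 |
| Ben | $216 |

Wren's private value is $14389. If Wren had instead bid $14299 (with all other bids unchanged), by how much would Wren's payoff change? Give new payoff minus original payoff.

$2897

The highest bid among the other bidders is $11492; Wren's bid doesn't change that.
Original bid $6544: Wren is not highest (top rival bid is $11492); payoff $0.
Alternative bid $14299: Wren is highest, pays the top rival bid $11492; payoff $14389 − $11492 = $2897.
Change in payoff = $2897 − ($0) = $2897.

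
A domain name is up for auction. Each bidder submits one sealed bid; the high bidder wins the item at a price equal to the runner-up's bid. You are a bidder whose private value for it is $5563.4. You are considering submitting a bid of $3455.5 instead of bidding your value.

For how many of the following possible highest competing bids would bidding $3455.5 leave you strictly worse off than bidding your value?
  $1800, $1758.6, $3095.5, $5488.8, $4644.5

The deviation hurts exactly when the highest competing bid lies strictly between $3455.5 and $5563.4 — underbidding then forfeits a profitable win.
$1800: below both → same outcome either way.
$1758.6: below both → same outcome either way.
$3095.5: below both → same outcome either way.
$5488.8: inside the interval → strictly worse (loss $74.6).
$4644.5: inside the interval → strictly worse (loss $918.9).
Count: 2.

2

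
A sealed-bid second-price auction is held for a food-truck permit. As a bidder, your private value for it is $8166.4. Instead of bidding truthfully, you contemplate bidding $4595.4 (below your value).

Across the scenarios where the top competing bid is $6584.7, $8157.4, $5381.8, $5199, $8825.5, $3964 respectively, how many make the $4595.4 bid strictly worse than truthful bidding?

4

The deviation hurts exactly when the highest competing bid lies strictly between $4595.4 and $8166.4 — underbidding then forfeits a profitable win.
$6584.7: inside the interval → strictly worse (loss $1581.7).
$8157.4: inside the interval → strictly worse (loss $9).
$5381.8: inside the interval → strictly worse (loss $2784.6).
$5199: inside the interval → strictly worse (loss $2967.4).
$8825.5: above both → same outcome either way.
$3964: below both → same outcome either way.
Count: 4.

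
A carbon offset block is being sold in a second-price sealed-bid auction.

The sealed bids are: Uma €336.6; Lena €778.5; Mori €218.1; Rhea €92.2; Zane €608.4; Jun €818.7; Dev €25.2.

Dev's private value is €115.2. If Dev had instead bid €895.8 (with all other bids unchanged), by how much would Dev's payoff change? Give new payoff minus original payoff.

−€703.5

The highest bid among the other bidders is €818.7; Dev's bid doesn't change that.
Original bid €25.2: Dev is not highest (top rival bid is €818.7); payoff €0.
Alternative bid €895.8: Dev is highest, pays the top rival bid €818.7; payoff €115.2 − €818.7 = −€703.5.
Change in payoff = −€703.5 − (€0) = −€703.5.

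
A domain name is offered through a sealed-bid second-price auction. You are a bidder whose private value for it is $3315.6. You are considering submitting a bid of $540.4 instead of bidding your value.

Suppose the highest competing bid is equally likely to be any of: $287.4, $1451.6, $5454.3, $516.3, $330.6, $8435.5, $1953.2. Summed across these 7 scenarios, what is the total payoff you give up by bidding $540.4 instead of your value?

$3226.4

The deviation costs you only when the competing bid falls strictly between $540.4 and $3315.6; elsewhere both bids give the same outcome.
$287.4: outcomes coincide → loss $0.
$1451.6: truthful payoff $1864, deviation payoff $0 → loss $1864.
$5454.3: outcomes coincide → loss $0.
$516.3: outcomes coincide → loss $0.
$330.6: outcomes coincide → loss $0.
$8435.5: outcomes coincide → loss $0.
$1953.2: truthful payoff $1362.4, deviation payoff $0 → loss $1362.4.
Total loss = $1864 + $1362.4 = $3226.4.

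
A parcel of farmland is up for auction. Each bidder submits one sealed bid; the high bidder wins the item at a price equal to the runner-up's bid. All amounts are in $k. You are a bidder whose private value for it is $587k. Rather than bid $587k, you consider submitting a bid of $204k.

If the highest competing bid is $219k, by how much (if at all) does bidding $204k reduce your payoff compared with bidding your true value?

$368k

Bidding your value $587k: you win (since $587k > $219k) and pay $219k. Payoff $368k.
Bidding $204k: you lose. Payoff $0k.
The competing bid $219k lies between your shaded bid and your value, so underbidding forfeits an item you could have won at a profitable price.
Loss from deviating = $368k − ($0k) = $368k.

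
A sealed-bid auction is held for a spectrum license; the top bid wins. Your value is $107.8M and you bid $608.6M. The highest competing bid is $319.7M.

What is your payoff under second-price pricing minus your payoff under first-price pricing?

You have the highest bid, so you win under either rule.
Second-price: pay $319.7M → payoff −$211.9M.
First-price: pay your own bid $608.6M → payoff −$500.8M.
Difference = −$211.9M − (−$500.8M) = $288.9M.

$288.9M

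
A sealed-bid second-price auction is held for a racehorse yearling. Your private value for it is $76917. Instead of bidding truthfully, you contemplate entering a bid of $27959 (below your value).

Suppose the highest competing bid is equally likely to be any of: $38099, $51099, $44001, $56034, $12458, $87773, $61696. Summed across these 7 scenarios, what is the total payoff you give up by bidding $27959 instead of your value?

$133656

The deviation costs you only when the competing bid falls strictly between $27959 and $76917; elsewhere both bids give the same outcome.
$38099: truthful payoff $38818, deviation payoff $0 → loss $38818.
$51099: truthful payoff $25818, deviation payoff $0 → loss $25818.
$44001: truthful payoff $32916, deviation payoff $0 → loss $32916.
$56034: truthful payoff $20883, deviation payoff $0 → loss $20883.
$12458: outcomes coincide → loss $0.
$87773: outcomes coincide → loss $0.
$61696: truthful payoff $15221, deviation payoff $0 → loss $15221.
Total loss = $38818 + $25818 + $32916 + $20883 + $15221 = $133656.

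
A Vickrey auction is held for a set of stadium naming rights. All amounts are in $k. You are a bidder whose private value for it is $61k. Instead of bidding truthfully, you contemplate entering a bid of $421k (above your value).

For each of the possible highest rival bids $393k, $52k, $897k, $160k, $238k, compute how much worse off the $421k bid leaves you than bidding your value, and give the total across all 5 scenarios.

The deviation costs you only when the competing bid falls strictly between $61k and $421k; elsewhere both bids give the same outcome.
$393k: truthful payoff $0k, deviation payoff −$332k → loss $332k.
$52k: outcomes coincide → loss $0k.
$897k: outcomes coincide → loss $0k.
$160k: truthful payoff $0k, deviation payoff −$99k → loss $99k.
$238k: truthful payoff $0k, deviation payoff −$177k → loss $177k.
Total loss = $332k + $99k + $177k = $608k.
Truthful bidding weakly dominates here: raising your bid can only win items priced above your value, and lowering it can only forfeit items priced below.

$608k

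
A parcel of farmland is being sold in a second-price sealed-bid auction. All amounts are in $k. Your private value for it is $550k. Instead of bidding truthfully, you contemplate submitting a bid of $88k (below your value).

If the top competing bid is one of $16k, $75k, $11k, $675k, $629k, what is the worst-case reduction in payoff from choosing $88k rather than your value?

$0k

$16k: same outcome either way → loss $0k.
$75k: same outcome either way → loss $0k.
$11k: same outcome either way → loss $0k.
$675k: same outcome either way → loss $0k.
$629k: same outcome either way → loss $0k.
Maximum loss: $0k.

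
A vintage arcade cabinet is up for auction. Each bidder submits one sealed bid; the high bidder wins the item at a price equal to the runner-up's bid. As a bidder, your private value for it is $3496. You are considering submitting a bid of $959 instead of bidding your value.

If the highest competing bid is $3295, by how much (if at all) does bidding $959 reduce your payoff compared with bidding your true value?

$201

Bidding your value $3496: you win (since $3496 > $3295) and pay $3295. Payoff $201.
Bidding $959: you lose. Payoff $0.
The competing bid $3295 lies between your shaded bid and your value, so underbidding forfeits an item you could have won at a profitable price.
Loss from deviating = $201 − ($0) = $201.
In a second-price auction your bid sets only whether you win, not what you pay, so bidding your true value is weakly dominant.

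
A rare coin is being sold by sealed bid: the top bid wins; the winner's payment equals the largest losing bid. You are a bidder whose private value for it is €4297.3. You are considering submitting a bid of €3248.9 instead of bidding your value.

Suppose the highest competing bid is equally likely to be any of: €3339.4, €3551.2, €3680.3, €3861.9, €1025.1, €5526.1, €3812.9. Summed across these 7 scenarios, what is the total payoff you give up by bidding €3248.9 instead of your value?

€3240.8

The deviation costs you only when the competing bid falls strictly between €3248.9 and €4297.3; elsewhere both bids give the same outcome.
€3339.4: truthful payoff €957.9, deviation payoff €0 → loss €957.9.
€3551.2: truthful payoff €746.1, deviation payoff €0 → loss €746.1.
€3680.3: truthful payoff €617, deviation payoff €0 → loss €617.
€3861.9: truthful payoff €435.4, deviation payoff €0 → loss €435.4.
€1025.1: outcomes coincide → loss €0.
€5526.1: outcomes coincide → loss €0.
€3812.9: truthful payoff €484.4, deviation payoff €0 → loss €484.4.
Total loss = €957.9 + €746.1 + €617 + €435.4 + €484.4 = €3240.8.
Because the price is fixed by the runner-up's bid, deviating from your value can only change a good outcome into a bad one — never the reverse.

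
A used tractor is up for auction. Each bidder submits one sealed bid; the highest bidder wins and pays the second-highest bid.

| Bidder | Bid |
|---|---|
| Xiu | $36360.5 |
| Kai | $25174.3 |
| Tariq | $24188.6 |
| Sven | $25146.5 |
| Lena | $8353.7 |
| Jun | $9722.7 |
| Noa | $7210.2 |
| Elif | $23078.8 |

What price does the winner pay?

$25174.3

Highest bid: Xiu at $36360.5, so Xiu wins.
Second-highest bid: Kai at $25174.3 — that is the price the winner pays.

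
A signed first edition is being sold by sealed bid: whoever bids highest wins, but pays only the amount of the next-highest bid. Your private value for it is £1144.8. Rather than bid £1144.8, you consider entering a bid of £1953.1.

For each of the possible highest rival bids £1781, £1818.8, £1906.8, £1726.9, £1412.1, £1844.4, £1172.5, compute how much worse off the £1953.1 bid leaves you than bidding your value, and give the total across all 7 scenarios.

The deviation costs you only when the competing bid falls strictly between £1144.8 and £1953.1; elsewhere both bids give the same outcome.
£1781: truthful payoff £0, deviation payoff −£636.2 → loss £636.2.
£1818.8: truthful payoff £0, deviation payoff −£674 → loss £674.
£1906.8: truthful payoff £0, deviation payoff −£762 → loss £762.
£1726.9: truthful payoff £0, deviation payoff −£582.1 → loss £582.1.
£1412.1: truthful payoff £0, deviation payoff −£267.3 → loss £267.3.
£1844.4: truthful payoff £0, deviation payoff −£699.6 → loss £699.6.
£1172.5: truthful payoff £0, deviation payoff −£27.7 → loss £27.7.
Total loss = £636.2 + £674 + £762 + £582.1 + £267.3 + £699.6 + £27.7 = £3648.9.
Because the price is fixed by the runner-up's bid, deviating from your value can only change a good outcome into a bad one — never the reverse.

£3648.9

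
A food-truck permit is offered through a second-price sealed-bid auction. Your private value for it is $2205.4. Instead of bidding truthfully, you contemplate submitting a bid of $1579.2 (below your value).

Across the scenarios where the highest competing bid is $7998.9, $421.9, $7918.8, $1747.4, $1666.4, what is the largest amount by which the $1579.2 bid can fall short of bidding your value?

$539

$7998.9: same outcome either way → loss $0.
$421.9: same outcome either way → loss $0.
$7918.8: same outcome either way → loss $0.
$1747.4: truthful gives $458, deviation gives $0 → loss $458.
$1666.4: truthful gives $539, deviation gives $0 → loss $539.
Maximum loss: $539.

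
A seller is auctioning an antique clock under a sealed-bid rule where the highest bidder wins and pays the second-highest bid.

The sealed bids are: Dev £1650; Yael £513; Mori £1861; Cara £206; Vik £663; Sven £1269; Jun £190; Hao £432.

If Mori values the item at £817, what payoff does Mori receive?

−£833

Highest bid: Mori at £1861, so Mori wins.
Second-highest bid: Dev at £1650 — that is the price the winner pays.
Mori's payoff = value − price = £817 − £1650 = −£833.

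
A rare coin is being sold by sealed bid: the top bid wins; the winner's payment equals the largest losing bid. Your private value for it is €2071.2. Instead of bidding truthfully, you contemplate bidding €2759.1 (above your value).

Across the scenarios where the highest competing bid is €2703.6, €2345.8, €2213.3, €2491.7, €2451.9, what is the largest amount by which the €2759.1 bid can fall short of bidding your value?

€2703.6: truthful gives €0, deviation gives −€632.4 → loss €632.4.
€2345.8: truthful gives €0, deviation gives −€274.6 → loss €274.6.
€2213.3: truthful gives €0, deviation gives −€142.1 → loss €142.1.
€2491.7: truthful gives €0, deviation gives −€420.5 → loss €420.5.
€2451.9: truthful gives €0, deviation gives −€380.7 → loss €380.7.
Maximum loss: €632.4.

€632.4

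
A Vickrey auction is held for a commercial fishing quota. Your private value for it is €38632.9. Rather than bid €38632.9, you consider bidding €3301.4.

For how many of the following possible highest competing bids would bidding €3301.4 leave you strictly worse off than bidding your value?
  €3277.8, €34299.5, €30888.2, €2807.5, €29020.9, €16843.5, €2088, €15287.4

The deviation hurts exactly when the highest competing bid lies strictly between €3301.4 and €38632.9 — underbidding then forfeits a profitable win.
€3277.8: below both → same outcome either way.
€34299.5: inside the interval → strictly worse (loss €4333.4).
€30888.2: inside the interval → strictly worse (loss €7744.7).
€2807.5: below both → same outcome either way.
€29020.9: inside the interval → strictly worse (loss €9612).
€16843.5: inside the interval → strictly worse (loss €21789.4).
€2088: below both → same outcome either way.
€15287.4: inside the interval → strictly worse (loss €23345.5).
Count: 5.

5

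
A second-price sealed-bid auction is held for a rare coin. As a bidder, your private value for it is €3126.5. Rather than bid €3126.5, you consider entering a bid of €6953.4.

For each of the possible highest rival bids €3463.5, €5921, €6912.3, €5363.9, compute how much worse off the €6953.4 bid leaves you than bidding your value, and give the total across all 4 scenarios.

The deviation costs you only when the competing bid falls strictly between €3126.5 and €6953.4; elsewhere both bids give the same outcome.
€3463.5: truthful payoff €0, deviation payoff −€337 → loss €337.
€5921: truthful payoff €0, deviation payoff −€2794.5 → loss €2794.5.
€6912.3: truthful payoff €0, deviation payoff −€3785.8 → loss €3785.8.
€5363.9: truthful payoff €0, deviation payoff −€2237.4 → loss €2237.4.
Total loss = €337 + €2794.5 + €3785.8 + €2237.4 = €9154.7.
Because the price is fixed by the runner-up's bid, deviating from your value can only change a good outcome into a bad one — never the reverse.

€9154.7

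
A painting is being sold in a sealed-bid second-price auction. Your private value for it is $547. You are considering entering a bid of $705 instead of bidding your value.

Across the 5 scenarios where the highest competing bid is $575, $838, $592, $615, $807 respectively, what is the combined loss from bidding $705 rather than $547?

The deviation costs you only when the competing bid falls strictly between $547 and $705; elsewhere both bids give the same outcome.
$575: truthful payoff $0, deviation payoff −$28 → loss $28.
$838: outcomes coincide → loss $0.
$592: truthful payoff $0, deviation payoff −$45 → loss $45.
$615: truthful payoff $0, deviation payoff −$68 → loss $68.
$807: outcomes coincide → loss $0.
Total loss = $28 + $45 + $68 = $141.
In a second-price auction your bid sets only whether you win, not what you pay, so bidding your true value is weakly dominant.

$141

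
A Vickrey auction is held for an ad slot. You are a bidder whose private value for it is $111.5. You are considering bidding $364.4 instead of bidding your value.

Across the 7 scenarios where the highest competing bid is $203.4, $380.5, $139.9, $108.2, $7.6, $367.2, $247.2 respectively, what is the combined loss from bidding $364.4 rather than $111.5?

The deviation costs you only when the competing bid falls strictly between $111.5 and $364.4; elsewhere both bids give the same outcome.
$203.4: truthful payoff $0, deviation payoff −$91.9 → loss $91.9.
$380.5: outcomes coincide → loss $0.
$139.9: truthful payoff $0, deviation payoff −$28.4 → loss $28.4.
$108.2: outcomes coincide → loss $0.
$7.6: outcomes coincide → loss $0.
$367.2: outcomes coincide → loss $0.
$247.2: truthful payoff $0, deviation payoff −$135.7 → loss $135.7.
Total loss = $91.9 + $28.4 + $135.7 = $256.
In a second-price auction your bid sets only whether you win, not what you pay, so bidding your true value is weakly dominant.

$256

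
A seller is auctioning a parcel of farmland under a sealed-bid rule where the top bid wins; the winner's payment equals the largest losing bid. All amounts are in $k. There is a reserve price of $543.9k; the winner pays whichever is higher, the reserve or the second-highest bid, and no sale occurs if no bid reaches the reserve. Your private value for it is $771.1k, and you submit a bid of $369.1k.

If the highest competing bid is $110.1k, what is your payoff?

$0k

Your bid $369.1k is the highest bid but falls below the reserve $543.9k, so the item goes unsold. Payoff $0k.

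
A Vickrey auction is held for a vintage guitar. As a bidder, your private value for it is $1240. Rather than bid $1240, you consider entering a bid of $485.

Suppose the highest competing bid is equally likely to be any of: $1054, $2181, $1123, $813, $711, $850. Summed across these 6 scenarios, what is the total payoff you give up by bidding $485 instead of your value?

The deviation costs you only when the competing bid falls strictly between $485 and $1240; elsewhere both bids give the same outcome.
$1054: truthful payoff $186, deviation payoff $0 → loss $186.
$2181: outcomes coincide → loss $0.
$1123: truthful payoff $117, deviation payoff $0 → loss $117.
$813: truthful payoff $427, deviation payoff $0 → loss $427.
$711: truthful payoff $529, deviation payoff $0 → loss $529.
$850: truthful payoff $390, deviation payoff $0 → loss $390.
Total loss = $186 + $117 + $427 + $529 + $390 = $1649.

$1649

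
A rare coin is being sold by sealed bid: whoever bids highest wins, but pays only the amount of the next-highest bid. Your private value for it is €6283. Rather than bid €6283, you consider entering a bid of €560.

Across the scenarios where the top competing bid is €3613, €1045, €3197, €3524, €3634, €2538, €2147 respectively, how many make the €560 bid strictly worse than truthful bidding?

The deviation hurts exactly when the highest competing bid lies strictly between €560 and €6283 — underbidding then forfeits a profitable win.
€3613: inside the interval → strictly worse (loss €2670).
€1045: inside the interval → strictly worse (loss €5238).
€3197: inside the interval → strictly worse (loss €3086).
€3524: inside the interval → strictly worse (loss €2759).
€3634: inside the interval → strictly worse (loss €2649).
€2538: inside the interval → strictly worse (loss €3745).
€2147: inside the interval → strictly worse (loss €4136).
Count: 7.

7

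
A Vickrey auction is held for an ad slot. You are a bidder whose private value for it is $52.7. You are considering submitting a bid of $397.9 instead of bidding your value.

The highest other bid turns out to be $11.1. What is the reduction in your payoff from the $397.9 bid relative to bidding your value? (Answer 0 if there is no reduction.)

$0

Bidding your value $52.7: you win (since $52.7 > $11.1) and pay $11.1. Payoff $41.6.
Bidding $397.9: you win and pay $11.1. Payoff $52.7 − $11.1 = $41.6.
Difference = $41.6 − $41.6 = $0; both bids lead to the same outcome because the competing bid is below both your value and your alternative bid.
Because the price is fixed by the runner-up's bid, deviating from your value can only change a good outcome into a bad one — never the reverse.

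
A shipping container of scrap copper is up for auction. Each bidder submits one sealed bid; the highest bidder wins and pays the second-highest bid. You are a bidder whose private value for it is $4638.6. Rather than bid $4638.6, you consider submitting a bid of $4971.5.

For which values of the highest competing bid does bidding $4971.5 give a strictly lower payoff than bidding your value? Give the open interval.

($4638.6, $4971.5)

If the competing bid is below $4638.6, both bids win at the same price — no difference.
If it is above $4971.5, both bids lose — no difference.
If it lies strictly between $4638.6 and $4971.5, bidding your value loses (payoff 0) while bidding $4971.5 wins at a price above your value (payoff negative).
So the deviation strictly hurts on the open interval ($4638.6, $4971.5).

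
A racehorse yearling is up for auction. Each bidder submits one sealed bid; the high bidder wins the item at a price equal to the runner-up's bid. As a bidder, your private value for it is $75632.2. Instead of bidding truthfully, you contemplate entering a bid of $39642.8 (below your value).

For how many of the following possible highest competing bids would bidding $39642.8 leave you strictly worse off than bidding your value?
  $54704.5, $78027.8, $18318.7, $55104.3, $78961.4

2

The deviation hurts exactly when the highest competing bid lies strictly between $39642.8 and $75632.2 — underbidding then forfeits a profitable win.
$54704.5: inside the interval → strictly worse (loss $20927.7).
$78027.8: above both → same outcome either way.
$18318.7: below both → same outcome either way.
$55104.3: inside the interval → strictly worse (loss $20527.9).
$78961.4: above both → same outcome either way.
Count: 2.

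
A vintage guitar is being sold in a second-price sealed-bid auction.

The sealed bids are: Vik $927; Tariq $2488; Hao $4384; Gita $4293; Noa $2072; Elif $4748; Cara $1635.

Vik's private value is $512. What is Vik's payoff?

$0

Highest bid: Elif at $4748, so Elif wins.
Second-highest bid: Hao at $4384 — that is the price the winner pays.
Vik did not win, so Vik pays nothing and receives nothing: payoff $0.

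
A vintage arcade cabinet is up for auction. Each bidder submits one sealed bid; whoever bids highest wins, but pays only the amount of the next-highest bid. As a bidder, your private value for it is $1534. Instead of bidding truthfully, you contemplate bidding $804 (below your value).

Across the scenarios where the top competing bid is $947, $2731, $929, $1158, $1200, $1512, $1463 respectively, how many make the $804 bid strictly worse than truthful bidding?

The deviation hurts exactly when the highest competing bid lies strictly between $804 and $1534 — underbidding then forfeits a profitable win.
$947: inside the interval → strictly worse (loss $587).
$2731: above both → same outcome either way.
$929: inside the interval → strictly worse (loss $605).
$1158: inside the interval → strictly worse (loss $376).
$1200: inside the interval → strictly worse (loss $334).
$1512: inside the interval → strictly worse (loss $22).
$1463: inside the interval → strictly worse (loss $71).
Count: 6.

6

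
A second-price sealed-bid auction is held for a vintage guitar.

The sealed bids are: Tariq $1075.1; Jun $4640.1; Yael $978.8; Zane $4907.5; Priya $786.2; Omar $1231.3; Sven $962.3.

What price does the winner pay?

Highest bid: Zane at $4907.5, so Zane wins.
Second-highest bid: Jun at $4640.1 — that is the price the winner pays.

$4640.1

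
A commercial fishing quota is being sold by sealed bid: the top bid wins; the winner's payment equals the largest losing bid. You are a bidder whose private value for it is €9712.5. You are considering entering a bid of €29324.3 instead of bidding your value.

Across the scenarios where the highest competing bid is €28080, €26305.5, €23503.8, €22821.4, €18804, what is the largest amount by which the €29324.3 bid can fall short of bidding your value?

€28080: truthful gives €0, deviation gives −€18367.5 → loss €18367.5.
€26305.5: truthful gives €0, deviation gives −€16593 → loss €16593.
€23503.8: truthful gives €0, deviation gives −€13791.3 → loss €13791.3.
€22821.4: truthful gives €0, deviation gives −€13108.9 → loss €13108.9.
€18804: truthful gives €0, deviation gives −€9091.5 → loss €9091.5.
Maximum loss: €18367.5.

€18367.5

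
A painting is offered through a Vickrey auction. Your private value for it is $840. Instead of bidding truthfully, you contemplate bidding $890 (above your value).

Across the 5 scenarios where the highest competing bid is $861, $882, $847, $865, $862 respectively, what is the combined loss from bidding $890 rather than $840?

The deviation costs you only when the competing bid falls strictly between $840 and $890; elsewhere both bids give the same outcome.
$861: truthful payoff $0, deviation payoff −$21 → loss $21.
$882: truthful payoff $0, deviation payoff −$42 → loss $42.
$847: truthful payoff $0, deviation payoff −$7 → loss $7.
$865: truthful payoff $0, deviation payoff −$25 → loss $25.
$862: truthful payoff $0, deviation payoff −$22 → loss $22.
Total loss = $21 + $42 + $7 + $25 + $22 = $117.

$117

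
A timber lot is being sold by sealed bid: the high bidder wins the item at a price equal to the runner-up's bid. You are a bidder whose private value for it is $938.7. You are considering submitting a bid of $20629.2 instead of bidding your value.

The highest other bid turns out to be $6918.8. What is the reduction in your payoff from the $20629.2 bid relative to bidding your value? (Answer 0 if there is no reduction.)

$5980.1

Bidding your value $938.7: you lose (since $938.7 < $6918.8). Payoff $0.
Bidding $20629.2: you win and pay $6918.8. Payoff $938.7 − $6918.8 = −$5980.1.
The competing bid $6918.8 lies between your value and your inflated bid, so overbidding wins an item priced above your value.
Loss from deviating = $0 − (−$5980.1) = $5980.1.
In a second-price auction your bid sets only whether you win, not what you pay, so bidding your true value is weakly dominant.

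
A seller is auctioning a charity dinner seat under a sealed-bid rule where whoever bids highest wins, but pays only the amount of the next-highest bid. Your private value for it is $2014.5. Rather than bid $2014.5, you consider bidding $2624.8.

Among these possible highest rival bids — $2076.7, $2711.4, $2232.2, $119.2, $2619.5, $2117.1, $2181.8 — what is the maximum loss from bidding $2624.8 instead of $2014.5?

$2076.7: truthful gives $0, deviation gives −$62.2 → loss $62.2.
$2711.4: same outcome either way → loss $0.
$2232.2: truthful gives $0, deviation gives −$217.7 → loss $217.7.
$119.2: same outcome either way → loss $0.
$2619.5: truthful gives $0, deviation gives −$605 → loss $605.
$2117.1: truthful gives $0, deviation gives −$102.6 → loss $102.6.
$2181.8: truthful gives $0, deviation gives −$167.3 → loss $167.3.
Maximum loss: $605.

$605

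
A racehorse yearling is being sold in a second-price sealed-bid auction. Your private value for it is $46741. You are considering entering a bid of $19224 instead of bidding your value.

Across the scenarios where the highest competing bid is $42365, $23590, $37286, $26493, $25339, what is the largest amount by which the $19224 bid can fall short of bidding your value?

$42365: truthful gives $4376, deviation gives $0 → loss $4376.
$23590: truthful gives $23151, deviation gives $0 → loss $23151.
$37286: truthful gives $9455, deviation gives $0 → loss $9455.
$26493: truthful gives $20248, deviation gives $0 → loss $20248.
$25339: truthful gives $21402, deviation gives $0 → loss $21402.
Maximum loss: $23151.

$23151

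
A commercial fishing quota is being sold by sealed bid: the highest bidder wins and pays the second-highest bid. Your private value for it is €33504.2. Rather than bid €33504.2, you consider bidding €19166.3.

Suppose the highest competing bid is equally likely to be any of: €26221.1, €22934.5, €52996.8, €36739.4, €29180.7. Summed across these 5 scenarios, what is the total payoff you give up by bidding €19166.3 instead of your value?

The deviation costs you only when the competing bid falls strictly between €19166.3 and €33504.2; elsewhere both bids give the same outcome.
€26221.1: truthful payoff €7283.1, deviation payoff €0 → loss €7283.1.
€22934.5: truthful payoff €10569.7, deviation payoff €0 → loss €10569.7.
€52996.8: outcomes coincide → loss €0.
€36739.4: outcomes coincide → loss €0.
€29180.7: truthful payoff €4323.5, deviation payoff €0 → loss €4323.5.
Total loss = €7283.1 + €10569.7 + €4323.5 = €22176.3.

€22176.3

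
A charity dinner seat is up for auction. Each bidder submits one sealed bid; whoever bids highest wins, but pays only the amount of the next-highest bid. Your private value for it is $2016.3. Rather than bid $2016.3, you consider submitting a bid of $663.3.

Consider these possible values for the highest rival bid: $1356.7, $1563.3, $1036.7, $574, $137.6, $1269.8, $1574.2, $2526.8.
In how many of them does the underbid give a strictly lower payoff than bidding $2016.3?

The deviation hurts exactly when the highest competing bid lies strictly between $663.3 and $2016.3 — underbidding then forfeits a profitable win.
$1356.7: inside the interval → strictly worse (loss $659.6).
$1563.3: inside the interval → strictly worse (loss $453).
$1036.7: inside the interval → strictly worse (loss $979.6).
$574: below both → same outcome either way.
$137.6: below both → same outcome either way.
$1269.8: inside the interval → strictly worse (loss $746.5).
$1574.2: inside the interval → strictly worse (loss $442.1).
$2526.8: above both → same outcome either way.
Count: 5.

5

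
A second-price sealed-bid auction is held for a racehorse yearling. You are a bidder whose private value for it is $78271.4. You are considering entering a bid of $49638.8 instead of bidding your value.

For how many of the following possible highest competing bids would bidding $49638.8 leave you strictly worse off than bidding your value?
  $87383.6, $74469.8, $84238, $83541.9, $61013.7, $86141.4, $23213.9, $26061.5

The deviation hurts exactly when the highest competing bid lies strictly between $49638.8 and $78271.4 — underbidding then forfeits a profitable win.
$87383.6: above both → same outcome either way.
$74469.8: inside the interval → strictly worse (loss $3801.6).
$84238: above both → same outcome either way.
$83541.9: above both → same outcome either way.
$61013.7: inside the interval → strictly worse (loss $17257.7).
$86141.4: above both → same outcome either way.
$23213.9: below both → same outcome either way.
$26061.5: below both → same outcome either way.
Count: 2.

2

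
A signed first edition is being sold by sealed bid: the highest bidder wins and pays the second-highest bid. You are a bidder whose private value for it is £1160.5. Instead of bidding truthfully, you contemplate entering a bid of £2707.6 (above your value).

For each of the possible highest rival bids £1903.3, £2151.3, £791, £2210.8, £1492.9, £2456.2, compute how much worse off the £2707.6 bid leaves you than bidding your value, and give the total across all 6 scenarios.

£4412

The deviation costs you only when the competing bid falls strictly between £1160.5 and £2707.6; elsewhere both bids give the same outcome.
£1903.3: truthful payoff £0, deviation payoff −£742.8 → loss £742.8.
£2151.3: truthful payoff £0, deviation payoff −£990.8 → loss £990.8.
£791: outcomes coincide → loss £0.
£2210.8: truthful payoff £0, deviation payoff −£1050.3 → loss £1050.3.
£1492.9: truthful payoff £0, deviation payoff −£332.4 → loss £332.4.
£2456.2: truthful payoff £0, deviation payoff −£1295.7 → loss £1295.7.
Total loss = £742.8 + £990.8 + £1050.3 + £332.4 + £1295.7 = £4412.
Because the price is fixed by the runner-up's bid, deviating from your value can only change a good outcome into a bad one — never the reverse.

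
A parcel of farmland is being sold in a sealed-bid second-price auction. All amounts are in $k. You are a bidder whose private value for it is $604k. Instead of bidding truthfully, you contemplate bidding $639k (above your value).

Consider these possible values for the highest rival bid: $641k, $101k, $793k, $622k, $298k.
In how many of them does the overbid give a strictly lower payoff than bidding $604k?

1

The deviation hurts exactly when the highest competing bid lies strictly between $604k and $639k — overbidding then wins at a price above your value.
$641k: above both → same outcome either way.
$101k: below both → same outcome either way.
$793k: above both → same outcome either way.
$622k: inside the interval → strictly worse (loss $18k).
$298k: below both → same outcome either way.
Count: 1.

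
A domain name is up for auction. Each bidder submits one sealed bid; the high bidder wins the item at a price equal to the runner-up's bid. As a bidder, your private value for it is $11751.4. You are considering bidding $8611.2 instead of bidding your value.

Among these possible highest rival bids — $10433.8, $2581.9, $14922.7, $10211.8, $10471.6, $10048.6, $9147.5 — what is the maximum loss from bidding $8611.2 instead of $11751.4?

$2603.9

$10433.8: truthful gives $1317.6, deviation gives $0 → loss $1317.6.
$2581.9: same outcome either way → loss $0.
$14922.7: same outcome either way → loss $0.
$10211.8: truthful gives $1539.6, deviation gives $0 → loss $1539.6.
$10471.6: truthful gives $1279.8, deviation gives $0 → loss $1279.8.
$10048.6: truthful gives $1702.8, deviation gives $0 → loss $1702.8.
$9147.5: truthful gives $2603.9, deviation gives $0 → loss $2603.9.
Maximum loss: $2603.9.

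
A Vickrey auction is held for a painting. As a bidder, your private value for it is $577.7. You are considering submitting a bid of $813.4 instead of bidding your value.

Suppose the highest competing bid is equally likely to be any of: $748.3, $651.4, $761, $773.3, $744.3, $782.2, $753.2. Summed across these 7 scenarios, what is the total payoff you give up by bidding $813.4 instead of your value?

The deviation costs you only when the competing bid falls strictly between $577.7 and $813.4; elsewhere both bids give the same outcome.
$748.3: truthful payoff $0, deviation payoff −$170.6 → loss $170.6.
$651.4: truthful payoff $0, deviation payoff −$73.7 → loss $73.7.
$761: truthful payoff $0, deviation payoff −$183.3 → loss $183.3.
$773.3: truthful payoff $0, deviation payoff −$195.6 → loss $195.6.
$744.3: truthful payoff $0, deviation payoff −$166.6 → loss $166.6.
$782.2: truthful payoff $0, deviation payoff −$204.5 → loss $204.5.
$753.2: truthful payoff $0, deviation payoff −$175.5 → loss $175.5.
Total loss = $170.6 + $73.7 + $183.3 + $195.6 + $166.6 + $204.5 + $175.5 = $1169.8.
In a second-price auction your bid sets only whether you win, not what you pay, so bidding your true value is weakly dominant.

$1169.8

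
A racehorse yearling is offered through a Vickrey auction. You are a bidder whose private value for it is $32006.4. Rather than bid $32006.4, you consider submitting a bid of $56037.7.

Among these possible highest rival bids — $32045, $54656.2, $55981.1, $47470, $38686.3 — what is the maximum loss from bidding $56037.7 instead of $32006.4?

$23974.7

$32045: truthful gives $0, deviation gives −$38.6 → loss $38.6.
$54656.2: truthful gives $0, deviation gives −$22649.8 → loss $22649.8.
$55981.1: truthful gives $0, deviation gives −$23974.7 → loss $23974.7.
$47470: truthful gives $0, deviation gives −$15463.6 → loss $15463.6.
$38686.3: truthful gives $0, deviation gives −$6679.9 → loss $6679.9.
Maximum loss: $23974.7.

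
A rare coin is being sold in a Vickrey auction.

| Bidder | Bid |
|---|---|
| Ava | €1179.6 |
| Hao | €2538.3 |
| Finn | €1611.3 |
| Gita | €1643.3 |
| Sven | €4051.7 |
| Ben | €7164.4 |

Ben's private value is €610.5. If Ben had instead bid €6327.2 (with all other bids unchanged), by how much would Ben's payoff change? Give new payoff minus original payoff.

The highest bid among the other bidders is €4051.7; Ben's bid doesn't change that.
Original bid €7164.4: Ben is highest, pays the top rival bid €4051.7; payoff €610.5 − €4051.7 = −€3441.2.
Alternative bid €6327.2: Ben is highest, pays the top rival bid €4051.7; payoff €610.5 − €4051.7 = −€3441.2.
Change in payoff = −€3441.2 − (−€3441.2) = €0.

€0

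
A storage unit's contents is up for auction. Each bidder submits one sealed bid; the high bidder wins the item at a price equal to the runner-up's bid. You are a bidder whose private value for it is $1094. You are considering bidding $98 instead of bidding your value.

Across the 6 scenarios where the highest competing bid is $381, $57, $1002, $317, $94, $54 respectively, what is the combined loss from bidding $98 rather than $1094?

$1582

The deviation costs you only when the competing bid falls strictly between $98 and $1094; elsewhere both bids give the same outcome.
$381: truthful payoff $713, deviation payoff $0 → loss $713.
$57: outcomes coincide → loss $0.
$1002: truthful payoff $92, deviation payoff $0 → loss $92.
$317: truthful payoff $777, deviation payoff $0 → loss $777.
$94: outcomes coincide → loss $0.
$54: outcomes coincide → loss $0.
Total loss = $713 + $92 + $777 = $1582.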